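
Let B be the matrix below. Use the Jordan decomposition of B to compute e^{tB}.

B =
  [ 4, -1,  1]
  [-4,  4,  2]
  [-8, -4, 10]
e^{tB} =
  [-2*t*exp(6*t) + exp(6*t), -t*exp(6*t), t*exp(6*t)]
  [-4*t*exp(6*t), -2*t*exp(6*t) + exp(6*t), 2*t*exp(6*t)]
  [-8*t*exp(6*t), -4*t*exp(6*t), 4*t*exp(6*t) + exp(6*t)]

Strategy: write B = P · J · P⁻¹ where J is a Jordan canonical form, so e^{tB} = P · e^{tJ} · P⁻¹, and e^{tJ} can be computed block-by-block.

B has Jordan form
J =
  [6, 1, 0]
  [0, 6, 0]
  [0, 0, 6]
(up to reordering of blocks).

Per-block formulas:
  For a 1×1 block at λ = 6: exp(t · [6]) = [e^(6t)].
  For a 2×2 Jordan block J_2(6): exp(t · J_2(6)) = e^(6t)·(I + t·N), where N is the 2×2 nilpotent shift.

After assembling e^{tJ} and conjugating by P, we get:

e^{tB} =
  [-2*t*exp(6*t) + exp(6*t), -t*exp(6*t), t*exp(6*t)]
  [-4*t*exp(6*t), -2*t*exp(6*t) + exp(6*t), 2*t*exp(6*t)]
  [-8*t*exp(6*t), -4*t*exp(6*t), 4*t*exp(6*t) + exp(6*t)]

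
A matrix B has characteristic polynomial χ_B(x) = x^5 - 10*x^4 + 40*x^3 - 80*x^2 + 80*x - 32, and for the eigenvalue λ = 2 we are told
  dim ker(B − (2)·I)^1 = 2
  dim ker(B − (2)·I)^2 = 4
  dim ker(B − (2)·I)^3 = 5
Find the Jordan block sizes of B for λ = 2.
Block sizes for λ = 2: [3, 2]

From the dimensions of kernels of powers, the number of Jordan blocks of size at least j is d_j − d_{j−1} where d_j = dim ker(N^j) (with d_0 = 0). Computing the differences gives [2, 2, 1].
The number of blocks of size exactly k is (#blocks of size ≥ k) − (#blocks of size ≥ k + 1), so the partition is: 1 block(s) of size 2, 1 block(s) of size 3.
In nonincreasing order the block sizes are [3, 2].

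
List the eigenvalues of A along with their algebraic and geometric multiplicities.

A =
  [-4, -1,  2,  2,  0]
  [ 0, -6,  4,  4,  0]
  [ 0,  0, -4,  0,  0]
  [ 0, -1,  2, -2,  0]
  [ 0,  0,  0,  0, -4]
λ = -4: alg = 5, geom = 4

Step 1 — factor the characteristic polynomial to read off the algebraic multiplicities:
  χ_A(x) = (x + 4)^5

Step 2 — compute geometric multiplicities via the rank-nullity identity g(λ) = n − rank(A − λI):
  rank(A − (-4)·I) = 1, so dim ker(A − (-4)·I) = n − 1 = 4

Summary:
  λ = -4: algebraic multiplicity = 5, geometric multiplicity = 4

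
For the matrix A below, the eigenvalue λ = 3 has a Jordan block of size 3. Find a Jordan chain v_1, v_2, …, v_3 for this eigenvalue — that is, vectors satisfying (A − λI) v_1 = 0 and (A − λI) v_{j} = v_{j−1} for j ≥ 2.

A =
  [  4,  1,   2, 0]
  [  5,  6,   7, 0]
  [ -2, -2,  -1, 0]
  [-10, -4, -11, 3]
A Jordan chain for λ = 3 of length 3:
v_1 = (2, 6, -4, -8)ᵀ
v_2 = (1, 5, -2, -10)ᵀ
v_3 = (1, 0, 0, 0)ᵀ

Let N = A − (3)·I. We want v_3 with N^3 v_3 = 0 but N^2 v_3 ≠ 0; then v_{j-1} := N · v_j for j = 3, …, 2.

Pick v_3 = (1, 0, 0, 0)ᵀ.
Then v_2 = N · v_3 = (1, 5, -2, -10)ᵀ.
Then v_1 = N · v_2 = (2, 6, -4, -8)ᵀ.

Sanity check: (A − (3)·I) v_1 = (0, 0, 0, 0)ᵀ = 0. ✓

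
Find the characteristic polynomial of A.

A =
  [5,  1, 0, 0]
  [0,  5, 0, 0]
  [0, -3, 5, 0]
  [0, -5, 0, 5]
x^4 - 20*x^3 + 150*x^2 - 500*x + 625

Expanding det(x·I − A) (e.g. by cofactor expansion or by noting that A is similar to its Jordan form J, which has the same characteristic polynomial as A) gives
  χ_A(x) = x^4 - 20*x^3 + 150*x^2 - 500*x + 625
which factors as (x - 5)^4. The eigenvalues (with algebraic multiplicities) are λ = 5 with multiplicity 4.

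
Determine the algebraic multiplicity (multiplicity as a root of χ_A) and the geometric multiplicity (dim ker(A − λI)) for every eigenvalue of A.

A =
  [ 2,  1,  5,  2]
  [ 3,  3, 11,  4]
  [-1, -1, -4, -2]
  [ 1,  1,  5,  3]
λ = 1: alg = 4, geom = 2

Step 1 — factor the characteristic polynomial to read off the algebraic multiplicities:
  χ_A(x) = (x - 1)^4

Step 2 — compute geometric multiplicities via the rank-nullity identity g(λ) = n − rank(A − λI):
  rank(A − (1)·I) = 2, so dim ker(A − (1)·I) = n − 2 = 2

Summary:
  λ = 1: algebraic multiplicity = 4, geometric multiplicity = 2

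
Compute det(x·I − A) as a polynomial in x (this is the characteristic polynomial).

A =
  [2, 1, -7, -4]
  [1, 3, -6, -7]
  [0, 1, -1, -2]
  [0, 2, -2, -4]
x^4

Expanding det(x·I − A) (e.g. by cofactor expansion or by noting that A is similar to its Jordan form J, which has the same characteristic polynomial as A) gives
  χ_A(x) = x^4
which factors as x^4. The eigenvalues (with algebraic multiplicities) are λ = 0 with multiplicity 4.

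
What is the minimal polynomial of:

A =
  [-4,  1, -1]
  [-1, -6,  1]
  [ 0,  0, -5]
x^2 + 10*x + 25

The characteristic polynomial is χ_A(x) = (x + 5)^3, so the eigenvalues are known. The minimal polynomial is
  m_A(x) = Π_λ (x − λ)^{k_λ}
where k_λ is the size of the *largest* Jordan block for λ (equivalently, the smallest k with (A − λI)^k v = 0 for every generalised eigenvector v of λ).

  λ = -5: largest Jordan block has size 2, contributing (x + 5)^2

So m_A(x) = (x + 5)^2 = x^2 + 10*x + 25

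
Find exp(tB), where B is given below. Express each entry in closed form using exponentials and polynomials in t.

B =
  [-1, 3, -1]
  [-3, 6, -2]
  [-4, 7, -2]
e^{tB} =
  [-t^2*exp(t)/2 - 2*t*exp(t) + exp(t), t^2*exp(t) + 3*t*exp(t), -t^2*exp(t)/2 - t*exp(t)]
  [-t^2*exp(t)/2 - 3*t*exp(t), t^2*exp(t) + 5*t*exp(t) + exp(t), -t^2*exp(t)/2 - 2*t*exp(t)]
  [-t^2*exp(t)/2 - 4*t*exp(t), t^2*exp(t) + 7*t*exp(t), -t^2*exp(t)/2 - 3*t*exp(t) + exp(t)]

Strategy: write B = P · J · P⁻¹ where J is a Jordan canonical form, so e^{tB} = P · e^{tJ} · P⁻¹, and e^{tJ} can be computed block-by-block.

B has Jordan form
J =
  [1, 1, 0]
  [0, 1, 1]
  [0, 0, 1]
(up to reordering of blocks).

Per-block formulas:
  For a 3×3 Jordan block J_3(1): exp(t · J_3(1)) = e^(1t)·(I + t·N + (t^2/2)·N^2), where N is the 3×3 nilpotent shift.

After assembling e^{tJ} and conjugating by P, we get:

e^{tB} =
  [-t^2*exp(t)/2 - 2*t*exp(t) + exp(t), t^2*exp(t) + 3*t*exp(t), -t^2*exp(t)/2 - t*exp(t)]
  [-t^2*exp(t)/2 - 3*t*exp(t), t^2*exp(t) + 5*t*exp(t) + exp(t), -t^2*exp(t)/2 - 2*t*exp(t)]
  [-t^2*exp(t)/2 - 4*t*exp(t), t^2*exp(t) + 7*t*exp(t), -t^2*exp(t)/2 - 3*t*exp(t) + exp(t)]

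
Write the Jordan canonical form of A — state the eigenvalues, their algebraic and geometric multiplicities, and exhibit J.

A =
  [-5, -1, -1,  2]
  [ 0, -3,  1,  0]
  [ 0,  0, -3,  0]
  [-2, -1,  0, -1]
J_3(-3) ⊕ J_1(-3)

The characteristic polynomial is
  det(x·I − A) = x^4 + 12*x^3 + 54*x^2 + 108*x + 81 = (x + 3)^4

Eigenvalues and multiplicities (the geometric multiplicity of λ is n − rank(A − λI), which equals the number of Jordan blocks for λ):
  λ = -3: algebraic multiplicity = 4, geometric multiplicity = 2

Determining the block sizes for each eigenvalue:
  λ = -3: with am = 4 and gm = 2, the partition is not yet determined (e.g. several partitions of 4 into 2 parts exist). Let N = A − (-3)·I. Computing rank(N^1) = 2, rank(N^2) = 1, rank(N^3) = 0; the number of blocks of size ≥ j is rank(N^{j−1}) − rank(N^j), giving [2, 1, 1]. So we have 1 block(s) of size 3, 1 block(s) of size 1 → block sizes [3, 1]

Assembling the blocks gives a Jordan form
J =
  [-3,  1,  0,  0]
  [ 0, -3,  1,  0]
  [ 0,  0, -3,  0]
  [ 0,  0,  0, -3]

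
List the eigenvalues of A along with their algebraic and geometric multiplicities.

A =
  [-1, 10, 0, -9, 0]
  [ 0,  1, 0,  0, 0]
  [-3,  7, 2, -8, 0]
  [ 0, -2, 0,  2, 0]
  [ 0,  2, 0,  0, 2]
λ = -1: alg = 1, geom = 1; λ = 1: alg = 1, geom = 1; λ = 2: alg = 3, geom = 2

Step 1 — factor the characteristic polynomial to read off the algebraic multiplicities:
  χ_A(x) = (x - 2)^3*(x - 1)*(x + 1)

Step 2 — compute geometric multiplicities via the rank-nullity identity g(λ) = n − rank(A − λI):
  rank(A − (-1)·I) = 4, so dim ker(A − (-1)·I) = n − 4 = 1
  rank(A − (1)·I) = 4, so dim ker(A − (1)·I) = n − 4 = 1
  rank(A − (2)·I) = 3, so dim ker(A − (2)·I) = n − 3 = 2

Summary:
  λ = -1: algebraic multiplicity = 1, geometric multiplicity = 1
  λ = 1: algebraic multiplicity = 1, geometric multiplicity = 1
  λ = 2: algebraic multiplicity = 3, geometric multiplicity = 2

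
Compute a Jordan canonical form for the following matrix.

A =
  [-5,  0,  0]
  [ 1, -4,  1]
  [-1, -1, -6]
J_2(-5) ⊕ J_1(-5)

The characteristic polynomial is
  det(x·I − A) = x^3 + 15*x^2 + 75*x + 125 = (x + 5)^3

Eigenvalues and multiplicities (the geometric multiplicity of λ is n − rank(A − λI), which equals the number of Jordan blocks for λ):
  λ = -5: algebraic multiplicity = 3, geometric multiplicity = 2

Determining the block sizes for each eigenvalue:
  λ = -5: 2 blocks summing to 3 forces exactly one block of size 2 and the rest size 1 → block sizes [2, 1]

Assembling the blocks gives a Jordan form
J =
  [-5,  1,  0]
  [ 0, -5,  0]
  [ 0,  0, -5]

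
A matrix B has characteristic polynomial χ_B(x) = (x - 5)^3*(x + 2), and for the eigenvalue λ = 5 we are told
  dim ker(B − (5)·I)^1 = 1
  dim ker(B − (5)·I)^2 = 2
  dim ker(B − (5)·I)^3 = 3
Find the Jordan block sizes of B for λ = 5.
Block sizes for λ = 5: [3]

From the dimensions of kernels of powers, the number of Jordan blocks of size at least j is d_j − d_{j−1} where d_j = dim ker(N^j) (with d_0 = 0). Computing the differences gives [1, 1, 1].
The number of blocks of size exactly k is (#blocks of size ≥ k) − (#blocks of size ≥ k + 1), so the partition is: 1 block(s) of size 3.
In nonincreasing order the block sizes are [3].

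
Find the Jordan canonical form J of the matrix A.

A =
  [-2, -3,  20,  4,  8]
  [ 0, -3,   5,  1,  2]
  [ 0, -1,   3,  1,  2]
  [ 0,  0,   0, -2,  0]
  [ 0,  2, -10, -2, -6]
J_3(-2) ⊕ J_1(-2) ⊕ J_1(-2)

The characteristic polynomial is
  det(x·I − A) = x^5 + 10*x^4 + 40*x^3 + 80*x^2 + 80*x + 32 = (x + 2)^5

Eigenvalues and multiplicities (the geometric multiplicity of λ is n − rank(A − λI), which equals the number of Jordan blocks for λ):
  λ = -2: algebraic multiplicity = 5, geometric multiplicity = 3

Determining the block sizes for each eigenvalue:
  λ = -2: with am = 5 and gm = 3, the partition is not yet determined (e.g. several partitions of 5 into 3 parts exist). Let N = A − (-2)·I. Computing rank(N^1) = 2, rank(N^2) = 1, rank(N^3) = 0; the number of blocks of size ≥ j is rank(N^{j−1}) − rank(N^j), giving [3, 1, 1]. So we have 1 block(s) of size 3, 2 block(s) of size 1 → block sizes [3, 1, 1]

Assembling the blocks gives a Jordan form
J =
  [-2,  1,  0,  0,  0]
  [ 0, -2,  1,  0,  0]
  [ 0,  0, -2,  0,  0]
  [ 0,  0,  0, -2,  0]
  [ 0,  0,  0,  0, -2]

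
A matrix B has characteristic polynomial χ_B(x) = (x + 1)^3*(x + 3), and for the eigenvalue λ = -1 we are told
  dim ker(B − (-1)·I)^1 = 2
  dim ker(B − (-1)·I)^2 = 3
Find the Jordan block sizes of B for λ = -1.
Block sizes for λ = -1: [2, 1]

From the dimensions of kernels of powers, the number of Jordan blocks of size at least j is d_j − d_{j−1} where d_j = dim ker(N^j) (with d_0 = 0). Computing the differences gives [2, 1].
The number of blocks of size exactly k is (#blocks of size ≥ k) − (#blocks of size ≥ k + 1), so the partition is: 1 block(s) of size 1, 1 block(s) of size 2.
In nonincreasing order the block sizes are [2, 1].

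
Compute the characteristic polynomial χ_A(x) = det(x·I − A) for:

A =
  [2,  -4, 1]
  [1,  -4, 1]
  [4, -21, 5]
x^3 - 3*x^2 + 3*x - 1

Expanding det(x·I − A) (e.g. by cofactor expansion or by noting that A is similar to its Jordan form J, which has the same characteristic polynomial as A) gives
  χ_A(x) = x^3 - 3*x^2 + 3*x - 1
which factors as (x - 1)^3. The eigenvalues (with algebraic multiplicities) are λ = 1 with multiplicity 3.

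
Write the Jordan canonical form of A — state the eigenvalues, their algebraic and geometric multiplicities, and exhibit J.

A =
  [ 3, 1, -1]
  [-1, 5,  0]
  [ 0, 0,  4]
J_3(4)

The characteristic polynomial is
  det(x·I − A) = x^3 - 12*x^2 + 48*x - 64 = (x - 4)^3

Eigenvalues and multiplicities (the geometric multiplicity of λ is n − rank(A − λI), which equals the number of Jordan blocks for λ):
  λ = 4: algebraic multiplicity = 3, geometric multiplicity = 1

Determining the block sizes for each eigenvalue:
  λ = 4: one block (gm = 1), so the single block has size am = 3 → block sizes [3]

Assembling the blocks gives a Jordan form
J =
  [4, 1, 0]
  [0, 4, 1]
  [0, 0, 4]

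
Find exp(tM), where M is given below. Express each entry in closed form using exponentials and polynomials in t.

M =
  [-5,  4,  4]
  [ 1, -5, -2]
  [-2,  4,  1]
e^{tM} =
  [-2*t*exp(-3*t) + exp(-3*t), 4*t*exp(-3*t), 4*t*exp(-3*t)]
  [t*exp(-3*t), -2*t*exp(-3*t) + exp(-3*t), -2*t*exp(-3*t)]
  [-2*t*exp(-3*t), 4*t*exp(-3*t), 4*t*exp(-3*t) + exp(-3*t)]

Strategy: write M = P · J · P⁻¹ where J is a Jordan canonical form, so e^{tM} = P · e^{tJ} · P⁻¹, and e^{tJ} can be computed block-by-block.

M has Jordan form
J =
  [-3,  1,  0]
  [ 0, -3,  0]
  [ 0,  0, -3]
(up to reordering of blocks).

Per-block formulas:
  For a 1×1 block at λ = -3: exp(t · [-3]) = [e^(-3t)].
  For a 2×2 Jordan block J_2(-3): exp(t · J_2(-3)) = e^(-3t)·(I + t·N), where N is the 2×2 nilpotent shift.

After assembling e^{tJ} and conjugating by P, we get:

e^{tM} =
  [-2*t*exp(-3*t) + exp(-3*t), 4*t*exp(-3*t), 4*t*exp(-3*t)]
  [t*exp(-3*t), -2*t*exp(-3*t) + exp(-3*t), -2*t*exp(-3*t)]
  [-2*t*exp(-3*t), 4*t*exp(-3*t), 4*t*exp(-3*t) + exp(-3*t)]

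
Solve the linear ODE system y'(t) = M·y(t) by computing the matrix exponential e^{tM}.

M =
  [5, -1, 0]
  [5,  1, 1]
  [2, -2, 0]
e^{tM} =
  [2*t^2*exp(2*t) + 3*t*exp(2*t) + exp(2*t), -t^2*exp(2*t) - t*exp(2*t), -t^2*exp(2*t)/2]
  [6*t^2*exp(2*t) + 5*t*exp(2*t), -3*t^2*exp(2*t) - t*exp(2*t) + exp(2*t), -3*t^2*exp(2*t)/2 + t*exp(2*t)]
  [-4*t^2*exp(2*t) + 2*t*exp(2*t), 2*t^2*exp(2*t) - 2*t*exp(2*t), t^2*exp(2*t) - 2*t*exp(2*t) + exp(2*t)]

Strategy: write M = P · J · P⁻¹ where J is a Jordan canonical form, so e^{tM} = P · e^{tJ} · P⁻¹, and e^{tJ} can be computed block-by-block.

M has Jordan form
J =
  [2, 1, 0]
  [0, 2, 1]
  [0, 0, 2]
(up to reordering of blocks).

Per-block formulas:
  For a 3×3 Jordan block J_3(2): exp(t · J_3(2)) = e^(2t)·(I + t·N + (t^2/2)·N^2), where N is the 3×3 nilpotent shift.

After assembling e^{tJ} and conjugating by P, we get:

e^{tM} =
  [2*t^2*exp(2*t) + 3*t*exp(2*t) + exp(2*t), -t^2*exp(2*t) - t*exp(2*t), -t^2*exp(2*t)/2]
  [6*t^2*exp(2*t) + 5*t*exp(2*t), -3*t^2*exp(2*t) - t*exp(2*t) + exp(2*t), -3*t^2*exp(2*t)/2 + t*exp(2*t)]
  [-4*t^2*exp(2*t) + 2*t*exp(2*t), 2*t^2*exp(2*t) - 2*t*exp(2*t), t^2*exp(2*t) - 2*t*exp(2*t) + exp(2*t)]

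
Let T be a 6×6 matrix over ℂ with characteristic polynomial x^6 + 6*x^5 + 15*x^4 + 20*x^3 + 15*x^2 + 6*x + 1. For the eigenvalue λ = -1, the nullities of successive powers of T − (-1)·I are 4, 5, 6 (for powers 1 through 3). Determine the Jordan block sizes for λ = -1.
Block sizes for λ = -1: [3, 1, 1, 1]

From the dimensions of kernels of powers, the number of Jordan blocks of size at least j is d_j − d_{j−1} where d_j = dim ker(N^j) (with d_0 = 0). Computing the differences gives [4, 1, 1].
The number of blocks of size exactly k is (#blocks of size ≥ k) − (#blocks of size ≥ k + 1), so the partition is: 3 block(s) of size 1, 1 block(s) of size 3.
In nonincreasing order the block sizes are [3, 1, 1, 1].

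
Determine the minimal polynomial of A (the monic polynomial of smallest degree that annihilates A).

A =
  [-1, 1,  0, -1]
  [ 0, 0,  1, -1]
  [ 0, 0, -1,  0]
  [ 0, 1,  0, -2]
x^3 + 3*x^2 + 3*x + 1

The characteristic polynomial is χ_A(x) = (x + 1)^4, so the eigenvalues are known. The minimal polynomial is
  m_A(x) = Π_λ (x − λ)^{k_λ}
where k_λ is the size of the *largest* Jordan block for λ (equivalently, the smallest k with (A − λI)^k v = 0 for every generalised eigenvector v of λ).

  λ = -1: largest Jordan block has size 3, contributing (x + 1)^3

So m_A(x) = (x + 1)^3 = x^3 + 3*x^2 + 3*x + 1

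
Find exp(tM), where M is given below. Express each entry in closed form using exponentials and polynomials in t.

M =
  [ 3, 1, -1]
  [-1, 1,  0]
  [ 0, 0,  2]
e^{tM} =
  [t*exp(2*t) + exp(2*t), t*exp(2*t), -t^2*exp(2*t)/2 - t*exp(2*t)]
  [-t*exp(2*t), -t*exp(2*t) + exp(2*t), t^2*exp(2*t)/2]
  [0, 0, exp(2*t)]

Strategy: write M = P · J · P⁻¹ where J is a Jordan canonical form, so e^{tM} = P · e^{tJ} · P⁻¹, and e^{tJ} can be computed block-by-block.

M has Jordan form
J =
  [2, 1, 0]
  [0, 2, 1]
  [0, 0, 2]
(up to reordering of blocks).

Per-block formulas:
  For a 3×3 Jordan block J_3(2): exp(t · J_3(2)) = e^(2t)·(I + t·N + (t^2/2)·N^2), where N is the 3×3 nilpotent shift.

After assembling e^{tJ} and conjugating by P, we get:

e^{tM} =
  [t*exp(2*t) + exp(2*t), t*exp(2*t), -t^2*exp(2*t)/2 - t*exp(2*t)]
  [-t*exp(2*t), -t*exp(2*t) + exp(2*t), t^2*exp(2*t)/2]
  [0, 0, exp(2*t)]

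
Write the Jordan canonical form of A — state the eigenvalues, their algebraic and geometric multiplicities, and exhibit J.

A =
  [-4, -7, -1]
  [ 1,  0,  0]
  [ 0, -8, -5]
J_3(-3)

The characteristic polynomial is
  det(x·I − A) = x^3 + 9*x^2 + 27*x + 27 = (x + 3)^3

Eigenvalues and multiplicities (the geometric multiplicity of λ is n − rank(A − λI), which equals the number of Jordan blocks for λ):
  λ = -3: algebraic multiplicity = 3, geometric multiplicity = 1

Determining the block sizes for each eigenvalue:
  λ = -3: one block (gm = 1), so the single block has size am = 3 → block sizes [3]

Assembling the blocks gives a Jordan form
J =
  [-3,  1,  0]
  [ 0, -3,  1]
  [ 0,  0, -3]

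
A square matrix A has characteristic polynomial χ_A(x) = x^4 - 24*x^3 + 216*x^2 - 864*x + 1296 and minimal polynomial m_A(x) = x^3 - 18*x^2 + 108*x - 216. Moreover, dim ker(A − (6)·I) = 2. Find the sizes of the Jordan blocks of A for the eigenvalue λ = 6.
Block sizes for λ = 6: [3, 1]

Step 1 — from the characteristic polynomial, algebraic multiplicity of λ = 6 is 4. From dim ker(A − (6)·I) = 2, there are exactly 2 Jordan blocks for λ = 6.
Step 2 — from the minimal polynomial, the factor (x − 6)^3 tells us the largest block for λ = 6 has size 3.
Step 3 — with total size 4, 2 blocks, and largest block 3, the block sizes (in nonincreasing order) are [3, 1].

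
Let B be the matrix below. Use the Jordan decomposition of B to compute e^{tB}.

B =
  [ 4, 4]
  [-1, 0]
e^{tB} =
  [2*t*exp(2*t) + exp(2*t), 4*t*exp(2*t)]
  [-t*exp(2*t), -2*t*exp(2*t) + exp(2*t)]

Strategy: write B = P · J · P⁻¹ where J is a Jordan canonical form, so e^{tB} = P · e^{tJ} · P⁻¹, and e^{tJ} can be computed block-by-block.

B has Jordan form
J =
  [2, 1]
  [0, 2]
(up to reordering of blocks).

Per-block formulas:
  For a 2×2 Jordan block J_2(2): exp(t · J_2(2)) = e^(2t)·(I + t·N), where N is the 2×2 nilpotent shift.

After assembling e^{tJ} and conjugating by P, we get:

e^{tB} =
  [2*t*exp(2*t) + exp(2*t), 4*t*exp(2*t)]
  [-t*exp(2*t), -2*t*exp(2*t) + exp(2*t)]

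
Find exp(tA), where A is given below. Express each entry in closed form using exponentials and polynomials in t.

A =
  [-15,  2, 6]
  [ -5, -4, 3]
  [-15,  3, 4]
e^{tA} =
  [-10*t*exp(-5*t) + exp(-5*t), 2*t*exp(-5*t), 6*t*exp(-5*t)]
  [-5*t*exp(-5*t), t*exp(-5*t) + exp(-5*t), 3*t*exp(-5*t)]
  [-15*t*exp(-5*t), 3*t*exp(-5*t), 9*t*exp(-5*t) + exp(-5*t)]

Strategy: write A = P · J · P⁻¹ where J is a Jordan canonical form, so e^{tA} = P · e^{tJ} · P⁻¹, and e^{tJ} can be computed block-by-block.

A has Jordan form
J =
  [-5,  1,  0]
  [ 0, -5,  0]
  [ 0,  0, -5]
(up to reordering of blocks).

Per-block formulas:
  For a 2×2 Jordan block J_2(-5): exp(t · J_2(-5)) = e^(-5t)·(I + t·N), where N is the 2×2 nilpotent shift.
  For a 1×1 block at λ = -5: exp(t · [-5]) = [e^(-5t)].

After assembling e^{tJ} and conjugating by P, we get:

e^{tA} =
  [-10*t*exp(-5*t) + exp(-5*t), 2*t*exp(-5*t), 6*t*exp(-5*t)]
  [-5*t*exp(-5*t), t*exp(-5*t) + exp(-5*t), 3*t*exp(-5*t)]
  [-15*t*exp(-5*t), 3*t*exp(-5*t), 9*t*exp(-5*t) + exp(-5*t)]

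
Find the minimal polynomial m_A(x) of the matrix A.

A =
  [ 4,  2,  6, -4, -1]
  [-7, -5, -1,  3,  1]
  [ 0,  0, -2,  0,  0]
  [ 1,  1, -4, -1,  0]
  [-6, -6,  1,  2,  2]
x^5 + 2*x^4 - 8*x^3 - 16*x^2 + 16*x + 32

The characteristic polynomial is χ_A(x) = (x - 2)^2*(x + 2)^3, so the eigenvalues are known. The minimal polynomial is
  m_A(x) = Π_λ (x − λ)^{k_λ}
where k_λ is the size of the *largest* Jordan block for λ (equivalently, the smallest k with (A − λI)^k v = 0 for every generalised eigenvector v of λ).

  λ = -2: largest Jordan block has size 3, contributing (x + 2)^3
  λ = 2: largest Jordan block has size 2, contributing (x − 2)^2

So m_A(x) = (x - 2)^2*(x + 2)^3 = x^5 + 2*x^4 - 8*x^3 - 16*x^2 + 16*x + 32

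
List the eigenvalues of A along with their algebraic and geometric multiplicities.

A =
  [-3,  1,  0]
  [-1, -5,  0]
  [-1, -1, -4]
λ = -4: alg = 3, geom = 2

Step 1 — factor the characteristic polynomial to read off the algebraic multiplicities:
  χ_A(x) = (x + 4)^3

Step 2 — compute geometric multiplicities via the rank-nullity identity g(λ) = n − rank(A − λI):
  rank(A − (-4)·I) = 1, so dim ker(A − (-4)·I) = n − 1 = 2

Summary:
  λ = -4: algebraic multiplicity = 3, geometric multiplicity = 2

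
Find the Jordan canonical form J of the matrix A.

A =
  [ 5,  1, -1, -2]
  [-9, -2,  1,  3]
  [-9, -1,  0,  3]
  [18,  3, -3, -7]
J_2(-1) ⊕ J_2(-1)

The characteristic polynomial is
  det(x·I − A) = x^4 + 4*x^3 + 6*x^2 + 4*x + 1 = (x + 1)^4

Eigenvalues and multiplicities (the geometric multiplicity of λ is n − rank(A − λI), which equals the number of Jordan blocks for λ):
  λ = -1: algebraic multiplicity = 4, geometric multiplicity = 2

Determining the block sizes for each eigenvalue:
  λ = -1: with am = 4 and gm = 2, the partition is not yet determined (e.g. several partitions of 4 into 2 parts exist). Let N = A − (-1)·I. Computing rank(N^1) = 2, rank(N^2) = 0; the number of blocks of size ≥ j is rank(N^{j−1}) − rank(N^j), giving [2, 2]. So we have 2 block(s) of size 2 → block sizes [2, 2]

Assembling the blocks gives a Jordan form
J =
  [-1,  1,  0,  0]
  [ 0, -1,  0,  0]
  [ 0,  0, -1,  1]
  [ 0,  0,  0, -1]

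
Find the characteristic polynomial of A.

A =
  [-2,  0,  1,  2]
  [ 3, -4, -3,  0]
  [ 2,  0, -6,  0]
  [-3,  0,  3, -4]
x^4 + 16*x^3 + 96*x^2 + 256*x + 256

Expanding det(x·I − A) (e.g. by cofactor expansion or by noting that A is similar to its Jordan form J, which has the same characteristic polynomial as A) gives
  χ_A(x) = x^4 + 16*x^3 + 96*x^2 + 256*x + 256
which factors as (x + 4)^4. The eigenvalues (with algebraic multiplicities) are λ = -4 with multiplicity 4.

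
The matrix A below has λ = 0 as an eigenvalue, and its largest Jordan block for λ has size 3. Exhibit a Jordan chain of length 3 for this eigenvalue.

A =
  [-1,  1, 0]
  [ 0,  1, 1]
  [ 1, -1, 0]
A Jordan chain for λ = 0 of length 3:
v_1 = (1, 1, -1)ᵀ
v_2 = (-1, 0, 1)ᵀ
v_3 = (1, 0, 0)ᵀ

Let N = A − (0)·I. We want v_3 with N^3 v_3 = 0 but N^2 v_3 ≠ 0; then v_{j-1} := N · v_j for j = 3, …, 2.

Pick v_3 = (1, 0, 0)ᵀ.
Then v_2 = N · v_3 = (-1, 0, 1)ᵀ.
Then v_1 = N · v_2 = (1, 1, -1)ᵀ.

Sanity check: (A − (0)·I) v_1 = (0, 0, 0)ᵀ = 0. ✓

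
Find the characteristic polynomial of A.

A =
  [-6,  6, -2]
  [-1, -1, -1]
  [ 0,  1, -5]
x^3 + 12*x^2 + 48*x + 64

Expanding det(x·I − A) (e.g. by cofactor expansion or by noting that A is similar to its Jordan form J, which has the same characteristic polynomial as A) gives
  χ_A(x) = x^3 + 12*x^2 + 48*x + 64
which factors as (x + 4)^3. The eigenvalues (with algebraic multiplicities) are λ = -4 with multiplicity 3.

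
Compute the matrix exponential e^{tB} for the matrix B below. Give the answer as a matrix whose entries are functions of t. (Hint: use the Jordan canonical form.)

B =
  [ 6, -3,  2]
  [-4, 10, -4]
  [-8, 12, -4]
e^{tB} =
  [2*t*exp(4*t) + exp(4*t), -3*t*exp(4*t), 2*t*exp(4*t)]
  [-4*t*exp(4*t), 6*t*exp(4*t) + exp(4*t), -4*t*exp(4*t)]
  [-8*t*exp(4*t), 12*t*exp(4*t), -8*t*exp(4*t) + exp(4*t)]

Strategy: write B = P · J · P⁻¹ where J is a Jordan canonical form, so e^{tB} = P · e^{tJ} · P⁻¹, and e^{tJ} can be computed block-by-block.

B has Jordan form
J =
  [4, 1, 0]
  [0, 4, 0]
  [0, 0, 4]
(up to reordering of blocks).

Per-block formulas:
  For a 1×1 block at λ = 4: exp(t · [4]) = [e^(4t)].
  For a 2×2 Jordan block J_2(4): exp(t · J_2(4)) = e^(4t)·(I + t·N), where N is the 2×2 nilpotent shift.

After assembling e^{tJ} and conjugating by P, we get:

e^{tB} =
  [2*t*exp(4*t) + exp(4*t), -3*t*exp(4*t), 2*t*exp(4*t)]
  [-4*t*exp(4*t), 6*t*exp(4*t) + exp(4*t), -4*t*exp(4*t)]
  [-8*t*exp(4*t), 12*t*exp(4*t), -8*t*exp(4*t) + exp(4*t)]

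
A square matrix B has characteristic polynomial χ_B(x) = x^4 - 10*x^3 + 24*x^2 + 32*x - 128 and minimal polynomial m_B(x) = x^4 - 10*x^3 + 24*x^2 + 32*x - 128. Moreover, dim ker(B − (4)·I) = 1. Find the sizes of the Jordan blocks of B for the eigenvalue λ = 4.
Block sizes for λ = 4: [3]

Step 1 — from the characteristic polynomial, algebraic multiplicity of λ = 4 is 3. From dim ker(B − (4)·I) = 1, there are exactly 1 Jordan blocks for λ = 4.
Step 2 — from the minimal polynomial, the factor (x − 4)^3 tells us the largest block for λ = 4 has size 3.
Step 3 — with total size 3, 1 blocks, and largest block 3, the block sizes (in nonincreasing order) are [3].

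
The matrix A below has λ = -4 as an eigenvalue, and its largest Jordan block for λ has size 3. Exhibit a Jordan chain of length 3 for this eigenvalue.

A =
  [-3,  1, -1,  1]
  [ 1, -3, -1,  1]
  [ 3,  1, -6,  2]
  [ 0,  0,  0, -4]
A Jordan chain for λ = -4 of length 3:
v_1 = (-1, -1, -2, 0)ᵀ
v_2 = (1, 1, 3, 0)ᵀ
v_3 = (1, 0, 0, 0)ᵀ

Let N = A − (-4)·I. We want v_3 with N^3 v_3 = 0 but N^2 v_3 ≠ 0; then v_{j-1} := N · v_j for j = 3, …, 2.

Pick v_3 = (1, 0, 0, 0)ᵀ.
Then v_2 = N · v_3 = (1, 1, 3, 0)ᵀ.
Then v_1 = N · v_2 = (-1, -1, -2, 0)ᵀ.

Sanity check: (A − (-4)·I) v_1 = (0, 0, 0, 0)ᵀ = 0. ✓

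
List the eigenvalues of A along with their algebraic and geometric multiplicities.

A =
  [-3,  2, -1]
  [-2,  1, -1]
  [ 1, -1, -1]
λ = -1: alg = 3, geom = 1

Step 1 — factor the characteristic polynomial to read off the algebraic multiplicities:
  χ_A(x) = (x + 1)^3

Step 2 — compute geometric multiplicities via the rank-nullity identity g(λ) = n − rank(A − λI):
  rank(A − (-1)·I) = 2, so dim ker(A − (-1)·I) = n − 2 = 1

Summary:
  λ = -1: algebraic multiplicity = 3, geometric multiplicity = 1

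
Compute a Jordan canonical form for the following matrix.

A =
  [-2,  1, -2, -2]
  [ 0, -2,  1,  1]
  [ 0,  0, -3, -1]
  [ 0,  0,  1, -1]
J_3(-2) ⊕ J_1(-2)

The characteristic polynomial is
  det(x·I − A) = x^4 + 8*x^3 + 24*x^2 + 32*x + 16 = (x + 2)^4

Eigenvalues and multiplicities (the geometric multiplicity of λ is n − rank(A − λI), which equals the number of Jordan blocks for λ):
  λ = -2: algebraic multiplicity = 4, geometric multiplicity = 2

Determining the block sizes for each eigenvalue:
  λ = -2: with am = 4 and gm = 2, the partition is not yet determined (e.g. several partitions of 4 into 2 parts exist). Let N = A − (-2)·I. Computing rank(N^1) = 2, rank(N^2) = 1, rank(N^3) = 0; the number of blocks of size ≥ j is rank(N^{j−1}) − rank(N^j), giving [2, 1, 1]. So we have 1 block(s) of size 3, 1 block(s) of size 1 → block sizes [3, 1]

Assembling the blocks gives a Jordan form
J =
  [-2,  1,  0,  0]
  [ 0, -2,  1,  0]
  [ 0,  0, -2,  0]
  [ 0,  0,  0, -2]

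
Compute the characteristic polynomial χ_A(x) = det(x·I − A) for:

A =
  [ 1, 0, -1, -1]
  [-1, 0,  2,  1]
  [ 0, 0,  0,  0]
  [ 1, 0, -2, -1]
x^4

Expanding det(x·I − A) (e.g. by cofactor expansion or by noting that A is similar to its Jordan form J, which has the same characteristic polynomial as A) gives
  χ_A(x) = x^4
which factors as x^4. The eigenvalues (with algebraic multiplicities) are λ = 0 with multiplicity 4.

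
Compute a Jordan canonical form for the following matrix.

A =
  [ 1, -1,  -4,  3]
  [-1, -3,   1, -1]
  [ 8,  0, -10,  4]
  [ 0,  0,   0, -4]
J_3(-4) ⊕ J_1(-4)

The characteristic polynomial is
  det(x·I − A) = x^4 + 16*x^3 + 96*x^2 + 256*x + 256 = (x + 4)^4

Eigenvalues and multiplicities (the geometric multiplicity of λ is n − rank(A − λI), which equals the number of Jordan blocks for λ):
  λ = -4: algebraic multiplicity = 4, geometric multiplicity = 2

Determining the block sizes for each eigenvalue:
  λ = -4: with am = 4 and gm = 2, the partition is not yet determined (e.g. several partitions of 4 into 2 parts exist). Let N = A − (-4)·I. Computing rank(N^1) = 2, rank(N^2) = 1, rank(N^3) = 0; the number of blocks of size ≥ j is rank(N^{j−1}) − rank(N^j), giving [2, 1, 1]. So we have 1 block(s) of size 3, 1 block(s) of size 1 → block sizes [3, 1]

Assembling the blocks gives a Jordan form
J =
  [-4,  1,  0,  0]
  [ 0, -4,  1,  0]
  [ 0,  0, -4,  0]
  [ 0,  0,  0, -4]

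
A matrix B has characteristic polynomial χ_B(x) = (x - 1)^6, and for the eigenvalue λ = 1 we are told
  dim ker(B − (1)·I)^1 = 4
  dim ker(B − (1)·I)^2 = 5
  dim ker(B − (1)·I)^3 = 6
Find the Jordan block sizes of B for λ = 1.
Block sizes for λ = 1: [3, 1, 1, 1]

From the dimensions of kernels of powers, the number of Jordan blocks of size at least j is d_j − d_{j−1} where d_j = dim ker(N^j) (with d_0 = 0). Computing the differences gives [4, 1, 1].
The number of blocks of size exactly k is (#blocks of size ≥ k) − (#blocks of size ≥ k + 1), so the partition is: 3 block(s) of size 1, 1 block(s) of size 3.
In nonincreasing order the block sizes are [3, 1, 1, 1].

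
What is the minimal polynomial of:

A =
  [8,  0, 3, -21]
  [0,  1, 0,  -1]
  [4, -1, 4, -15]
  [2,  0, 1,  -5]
x^3 - 6*x^2 + 12*x - 8

The characteristic polynomial is χ_A(x) = (x - 2)^4, so the eigenvalues are known. The minimal polynomial is
  m_A(x) = Π_λ (x − λ)^{k_λ}
where k_λ is the size of the *largest* Jordan block for λ (equivalently, the smallest k with (A − λI)^k v = 0 for every generalised eigenvector v of λ).

  λ = 2: largest Jordan block has size 3, contributing (x − 2)^3

So m_A(x) = (x - 2)^3 = x^3 - 6*x^2 + 12*x - 8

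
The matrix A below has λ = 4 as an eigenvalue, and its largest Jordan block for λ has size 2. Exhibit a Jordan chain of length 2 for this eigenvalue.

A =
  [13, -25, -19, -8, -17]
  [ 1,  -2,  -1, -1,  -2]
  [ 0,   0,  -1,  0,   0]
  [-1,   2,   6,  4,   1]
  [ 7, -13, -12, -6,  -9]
A Jordan chain for λ = 4 of length 2:
v_1 = (1, 0, 0, -1, 1)ᵀ
v_2 = (1, 0, 0, 1, 0)ᵀ

Let N = A − (4)·I. We want v_2 with N^2 v_2 = 0 but N^1 v_2 ≠ 0; then v_{j-1} := N · v_j for j = 2, …, 2.

Pick v_2 = (1, 0, 0, 1, 0)ᵀ.
Then v_1 = N · v_2 = (1, 0, 0, -1, 1)ᵀ.

Sanity check: (A − (4)·I) v_1 = (0, 0, 0, 0, 0)ᵀ = 0. ✓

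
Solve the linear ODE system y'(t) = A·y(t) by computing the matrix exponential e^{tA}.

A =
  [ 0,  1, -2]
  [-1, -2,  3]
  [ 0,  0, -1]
e^{tA} =
  [t*exp(-t) + exp(-t), t*exp(-t), t^2*exp(-t)/2 - 2*t*exp(-t)]
  [-t*exp(-t), -t*exp(-t) + exp(-t), -t^2*exp(-t)/2 + 3*t*exp(-t)]
  [0, 0, exp(-t)]

Strategy: write A = P · J · P⁻¹ where J is a Jordan canonical form, so e^{tA} = P · e^{tJ} · P⁻¹, and e^{tJ} can be computed block-by-block.

A has Jordan form
J =
  [-1,  1,  0]
  [ 0, -1,  1]
  [ 0,  0, -1]
(up to reordering of blocks).

Per-block formulas:
  For a 3×3 Jordan block J_3(-1): exp(t · J_3(-1)) = e^(-1t)·(I + t·N + (t^2/2)·N^2), where N is the 3×3 nilpotent shift.

After assembling e^{tJ} and conjugating by P, we get:

e^{tA} =
  [t*exp(-t) + exp(-t), t*exp(-t), t^2*exp(-t)/2 - 2*t*exp(-t)]
  [-t*exp(-t), -t*exp(-t) + exp(-t), -t^2*exp(-t)/2 + 3*t*exp(-t)]
  [0, 0, exp(-t)]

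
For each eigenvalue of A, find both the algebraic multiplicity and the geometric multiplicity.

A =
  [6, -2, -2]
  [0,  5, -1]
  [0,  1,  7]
λ = 6: alg = 3, geom = 2

Step 1 — factor the characteristic polynomial to read off the algebraic multiplicities:
  χ_A(x) = (x - 6)^3

Step 2 — compute geometric multiplicities via the rank-nullity identity g(λ) = n − rank(A − λI):
  rank(A − (6)·I) = 1, so dim ker(A − (6)·I) = n − 1 = 2

Summary:
  λ = 6: algebraic multiplicity = 3, geometric multiplicity = 2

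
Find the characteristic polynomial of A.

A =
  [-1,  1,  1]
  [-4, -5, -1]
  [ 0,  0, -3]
x^3 + 9*x^2 + 27*x + 27

Expanding det(x·I − A) (e.g. by cofactor expansion or by noting that A is similar to its Jordan form J, which has the same characteristic polynomial as A) gives
  χ_A(x) = x^3 + 9*x^2 + 27*x + 27
which factors as (x + 3)^3. The eigenvalues (with algebraic multiplicities) are λ = -3 with multiplicity 3.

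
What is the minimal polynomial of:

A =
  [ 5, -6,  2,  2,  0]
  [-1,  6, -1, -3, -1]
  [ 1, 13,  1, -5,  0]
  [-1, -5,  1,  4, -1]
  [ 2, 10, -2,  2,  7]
x^4 - 18*x^3 + 120*x^2 - 350*x + 375

The characteristic polynomial is χ_A(x) = (x - 5)^4*(x - 3), so the eigenvalues are known. The minimal polynomial is
  m_A(x) = Π_λ (x − λ)^{k_λ}
where k_λ is the size of the *largest* Jordan block for λ (equivalently, the smallest k with (A − λI)^k v = 0 for every generalised eigenvector v of λ).

  λ = 3: largest Jordan block has size 1, contributing (x − 3)
  λ = 5: largest Jordan block has size 3, contributing (x − 5)^3

So m_A(x) = (x - 5)^3*(x - 3) = x^4 - 18*x^3 + 120*x^2 - 350*x + 375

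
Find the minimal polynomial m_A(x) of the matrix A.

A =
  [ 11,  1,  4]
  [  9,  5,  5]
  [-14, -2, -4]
x^3 - 12*x^2 + 48*x - 64

The characteristic polynomial is χ_A(x) = (x - 4)^3, so the eigenvalues are known. The minimal polynomial is
  m_A(x) = Π_λ (x − λ)^{k_λ}
where k_λ is the size of the *largest* Jordan block for λ (equivalently, the smallest k with (A − λI)^k v = 0 for every generalised eigenvector v of λ).

  λ = 4: largest Jordan block has size 3, contributing (x − 4)^3

So m_A(x) = (x - 4)^3 = x^3 - 12*x^2 + 48*x - 64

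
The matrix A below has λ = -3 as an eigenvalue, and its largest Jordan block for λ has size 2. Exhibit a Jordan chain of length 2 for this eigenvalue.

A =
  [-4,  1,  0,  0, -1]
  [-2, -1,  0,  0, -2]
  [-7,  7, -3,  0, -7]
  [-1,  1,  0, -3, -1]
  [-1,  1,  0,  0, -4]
A Jordan chain for λ = -3 of length 2:
v_1 = (-1, -2, -7, -1, -1)ᵀ
v_2 = (1, 0, 0, 0, 0)ᵀ

Let N = A − (-3)·I. We want v_2 with N^2 v_2 = 0 but N^1 v_2 ≠ 0; then v_{j-1} := N · v_j for j = 2, …, 2.

Pick v_2 = (1, 0, 0, 0, 0)ᵀ.
Then v_1 = N · v_2 = (-1, -2, -7, -1, -1)ᵀ.

Sanity check: (A − (-3)·I) v_1 = (0, 0, 0, 0, 0)ᵀ = 0. ✓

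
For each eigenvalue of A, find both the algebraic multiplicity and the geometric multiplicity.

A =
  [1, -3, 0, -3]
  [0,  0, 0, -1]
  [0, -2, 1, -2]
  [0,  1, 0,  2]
λ = 1: alg = 4, geom = 3

Step 1 — factor the characteristic polynomial to read off the algebraic multiplicities:
  χ_A(x) = (x - 1)^4

Step 2 — compute geometric multiplicities via the rank-nullity identity g(λ) = n − rank(A − λI):
  rank(A − (1)·I) = 1, so dim ker(A − (1)·I) = n − 1 = 3

Summary:
  λ = 1: algebraic multiplicity = 4, geometric multiplicity = 3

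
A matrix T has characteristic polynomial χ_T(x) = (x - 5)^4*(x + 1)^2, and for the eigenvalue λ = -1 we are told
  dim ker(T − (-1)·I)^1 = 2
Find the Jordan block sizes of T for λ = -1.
Block sizes for λ = -1: [1, 1]

From the dimensions of kernels of powers, the number of Jordan blocks of size at least j is d_j − d_{j−1} where d_j = dim ker(N^j) (with d_0 = 0). Computing the differences gives [2].
The number of blocks of size exactly k is (#blocks of size ≥ k) − (#blocks of size ≥ k + 1), so the partition is: 2 block(s) of size 1.
In nonincreasing order the block sizes are [1, 1].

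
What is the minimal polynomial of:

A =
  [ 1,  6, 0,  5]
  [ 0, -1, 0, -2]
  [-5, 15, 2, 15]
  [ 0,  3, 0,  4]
x^3 - 4*x^2 + 5*x - 2

The characteristic polynomial is χ_A(x) = (x - 2)^2*(x - 1)^2, so the eigenvalues are known. The minimal polynomial is
  m_A(x) = Π_λ (x − λ)^{k_λ}
where k_λ is the size of the *largest* Jordan block for λ (equivalently, the smallest k with (A − λI)^k v = 0 for every generalised eigenvector v of λ).

  λ = 1: largest Jordan block has size 2, contributing (x − 1)^2
  λ = 2: largest Jordan block has size 1, contributing (x − 2)

So m_A(x) = (x - 2)*(x - 1)^2 = x^3 - 4*x^2 + 5*x - 2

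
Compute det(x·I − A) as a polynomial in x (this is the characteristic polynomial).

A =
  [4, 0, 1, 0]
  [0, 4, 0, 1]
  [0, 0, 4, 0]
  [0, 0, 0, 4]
x^4 - 16*x^3 + 96*x^2 - 256*x + 256

Expanding det(x·I − A) (e.g. by cofactor expansion or by noting that A is similar to its Jordan form J, which has the same characteristic polynomial as A) gives
  χ_A(x) = x^4 - 16*x^3 + 96*x^2 - 256*x + 256
which factors as (x - 4)^4. The eigenvalues (with algebraic multiplicities) are λ = 4 with multiplicity 4.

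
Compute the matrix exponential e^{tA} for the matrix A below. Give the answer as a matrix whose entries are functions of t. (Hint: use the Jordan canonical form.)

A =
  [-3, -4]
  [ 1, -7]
e^{tA} =
  [2*t*exp(-5*t) + exp(-5*t), -4*t*exp(-5*t)]
  [t*exp(-5*t), -2*t*exp(-5*t) + exp(-5*t)]

Strategy: write A = P · J · P⁻¹ where J is a Jordan canonical form, so e^{tA} = P · e^{tJ} · P⁻¹, and e^{tJ} can be computed block-by-block.

A has Jordan form
J =
  [-5,  1]
  [ 0, -5]
(up to reordering of blocks).

Per-block formulas:
  For a 2×2 Jordan block J_2(-5): exp(t · J_2(-5)) = e^(-5t)·(I + t·N), where N is the 2×2 nilpotent shift.

After assembling e^{tJ} and conjugating by P, we get:

e^{tA} =
  [2*t*exp(-5*t) + exp(-5*t), -4*t*exp(-5*t)]
  [t*exp(-5*t), -2*t*exp(-5*t) + exp(-5*t)]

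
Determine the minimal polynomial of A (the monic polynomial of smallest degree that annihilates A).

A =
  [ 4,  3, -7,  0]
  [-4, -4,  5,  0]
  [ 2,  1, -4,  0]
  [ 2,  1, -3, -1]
x^3 + 4*x^2 + 5*x + 2

The characteristic polynomial is χ_A(x) = (x + 1)^3*(x + 2), so the eigenvalues are known. The minimal polynomial is
  m_A(x) = Π_λ (x − λ)^{k_λ}
where k_λ is the size of the *largest* Jordan block for λ (equivalently, the smallest k with (A − λI)^k v = 0 for every generalised eigenvector v of λ).

  λ = -2: largest Jordan block has size 1, contributing (x + 2)
  λ = -1: largest Jordan block has size 2, contributing (x + 1)^2

So m_A(x) = (x + 1)^2*(x + 2) = x^3 + 4*x^2 + 5*x + 2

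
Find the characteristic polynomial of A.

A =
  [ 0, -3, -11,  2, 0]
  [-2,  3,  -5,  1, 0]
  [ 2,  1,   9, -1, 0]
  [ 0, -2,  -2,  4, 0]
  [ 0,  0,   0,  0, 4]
x^5 - 20*x^4 + 160*x^3 - 640*x^2 + 1280*x - 1024

Expanding det(x·I − A) (e.g. by cofactor expansion or by noting that A is similar to its Jordan form J, which has the same characteristic polynomial as A) gives
  χ_A(x) = x^5 - 20*x^4 + 160*x^3 - 640*x^2 + 1280*x - 1024
which factors as (x - 4)^5. The eigenvalues (with algebraic multiplicities) are λ = 4 with multiplicity 5.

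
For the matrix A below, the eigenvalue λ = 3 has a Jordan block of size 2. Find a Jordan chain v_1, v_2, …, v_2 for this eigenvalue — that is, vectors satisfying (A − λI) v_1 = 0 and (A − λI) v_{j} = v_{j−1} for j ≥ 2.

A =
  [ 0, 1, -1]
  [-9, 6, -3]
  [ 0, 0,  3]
A Jordan chain for λ = 3 of length 2:
v_1 = (-3, -9, 0)ᵀ
v_2 = (1, 0, 0)ᵀ

Let N = A − (3)·I. We want v_2 with N^2 v_2 = 0 but N^1 v_2 ≠ 0; then v_{j-1} := N · v_j for j = 2, …, 2.

Pick v_2 = (1, 0, 0)ᵀ.
Then v_1 = N · v_2 = (-3, -9, 0)ᵀ.

Sanity check: (A − (3)·I) v_1 = (0, 0, 0)ᵀ = 0. ✓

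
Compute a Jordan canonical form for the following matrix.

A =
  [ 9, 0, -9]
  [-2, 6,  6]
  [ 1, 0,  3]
J_2(6) ⊕ J_1(6)

The characteristic polynomial is
  det(x·I − A) = x^3 - 18*x^2 + 108*x - 216 = (x - 6)^3

Eigenvalues and multiplicities (the geometric multiplicity of λ is n − rank(A − λI), which equals the number of Jordan blocks for λ):
  λ = 6: algebraic multiplicity = 3, geometric multiplicity = 2

Determining the block sizes for each eigenvalue:
  λ = 6: 2 blocks summing to 3 forces exactly one block of size 2 and the rest size 1 → block sizes [2, 1]

Assembling the blocks gives a Jordan form
J =
  [6, 1, 0]
  [0, 6, 0]
  [0, 0, 6]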